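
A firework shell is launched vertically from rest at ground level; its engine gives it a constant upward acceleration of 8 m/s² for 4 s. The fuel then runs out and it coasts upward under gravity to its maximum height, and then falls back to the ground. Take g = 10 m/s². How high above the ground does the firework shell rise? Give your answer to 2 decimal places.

115.20 m

Phase 1 (powered ascent): v₀ = 0 m/s, a = 8 m/s².
v = v₀ + at = 0 + (8)(4) = 32.0 m/s
Δx = v₀t + ½at² = 0·4 + 0.5·8·4² = 64.0 m

Phase 2 (coasting upward): v₀ = 32.0 m/s, a = -10 m/s².
v = v₀ + at → t = (0 − 32.0) / -10 = 3.20 s
v² = v₀² + 2aΔx → Δx = (0² − 32.0²)/(2·-10) = 51.2 m
Maximum height = 64.0 + 51.2 = 115 m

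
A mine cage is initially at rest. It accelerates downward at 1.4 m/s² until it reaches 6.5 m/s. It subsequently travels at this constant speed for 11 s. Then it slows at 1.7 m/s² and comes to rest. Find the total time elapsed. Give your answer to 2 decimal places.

19.47 s

Phase 1 (accelerating): v₀ = 0 m/s, a = 1.4 m/s².
v = v₀ + at → t = (6.5 − 0) / 1.4 = 4.64 s
v² = v₀² + 2aΔx → Δx = (6.5² − 0²)/(2·1.4) = 15.1 m

Phase 2 (constant speed): v₀ = 6.50 m/s, a = 0 m/s².
v = v₀ + at = 6.50 + (0)(11) = 6.50 m/s
Δx = v₀t + ½at² = 6.50·11 + 0.5·0·11² = 71.5 m

Phase 3 (decelerating): v₀ = 6.50 m/s, a = -1.7 m/s².
v = v₀ + at → t = (0 − 6.50) / -1.7 = 3.82 s
v² = v₀² + 2aΔx → Δx = (0² − 6.50²)/(2·-1.7) = 12.4 m
Total time = 4.64 + 11.0 + 3.82 = 19.5 s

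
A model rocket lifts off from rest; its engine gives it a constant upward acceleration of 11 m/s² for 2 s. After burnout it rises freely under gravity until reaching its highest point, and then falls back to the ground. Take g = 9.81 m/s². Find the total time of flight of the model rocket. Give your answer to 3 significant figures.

7.33 s

Phase 1 (powered ascent): v₀ = 0 m/s, a = 11 m/s².
v = v₀ + at = 0 + (11)(2) = 22.0 m/s
Δx = v₀t + ½at² = 0·2 + 0.5·11·2² = 22.0 m

Phase 2 (coasting upward): v₀ = 22.0 m/s, a = -9.81 m/s².
v = v₀ + at → t = (0 − 22.0) / -9.81 = 2.24 s
v² = v₀² + 2aΔx → Δx = (0² − 22.0²)/(2·-9.81) = 24.7 m

Phase 3 (free fall): v₀ = 0 m/s, a = -9.81 m/s².
Falls 46.7 m from rest: t = √(2·46.7/9.81) = 3.08 s; v = g·t = 30.3 m/s.
Total time = 2.00 + 2.24 + 3.08 = 7.33 s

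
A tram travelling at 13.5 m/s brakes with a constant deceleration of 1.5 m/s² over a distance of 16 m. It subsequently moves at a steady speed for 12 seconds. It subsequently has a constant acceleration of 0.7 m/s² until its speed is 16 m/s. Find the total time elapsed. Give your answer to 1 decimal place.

Phase 1 (decelerating): v₀ = 13.5 m/s, a = -1.5 m/s².
v² = v₀² + 2aΔx = 13.5² + 2·-1.5·16 = 134 → v = 11.6 m/s
t = (v − v₀)/a = (11.6 − 13.5)/-1.5 = 1.28 s

Phase 2 (constant speed): v₀ = 11.6 m/s, a = 0 m/s².
v = v₀ + at = 11.6 + (0)(12) = 11.6 m/s
Δx = v₀t + ½at² = 11.6·12 + 0.5·0·12² = 139 m

Phase 3 (accelerating): v₀ = 11.6 m/s, a = 0.7 m/s².
v = v₀ + at → t = (16 − 11.6) / 0.7 = 6.30 s
v² = v₀² + 2aΔx → Δx = (16² − 11.6²)/(2·0.7) = 87.0 m
Total time = 1.28 + 12.0 + 6.30 = 19.6 s

19.6 s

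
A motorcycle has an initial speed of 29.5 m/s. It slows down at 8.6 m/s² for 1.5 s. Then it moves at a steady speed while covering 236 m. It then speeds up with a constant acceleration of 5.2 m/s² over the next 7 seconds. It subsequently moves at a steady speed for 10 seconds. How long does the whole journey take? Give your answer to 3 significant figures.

Phase 1 (decelerating): v₀ = 29.5 m/s, a = -8.6 m/s².
v = v₀ + at = 29.5 + (-8.6)(1.5) = 16.6 m/s
Δx = v₀t + ½at² = 29.5·1.5 + 0.5·-8.6·1.5² = 34.6 m

Phase 2 (constant speed): v₀ = 16.6 m/s, a = 0 m/s².
Constant speed: t = d/v = 236/16.6 = 14.2 s

Phase 3 (accelerating): v₀ = 16.6 m/s, a = 5.2 m/s².
v = v₀ + at = 16.6 + (5.2)(7) = 53.0 m/s
Δx = v₀t + ½at² = 16.6·7 + 0.5·5.2·7² = 244 m

Phase 4 (constant speed): v₀ = 53.0 m/s, a = 0 m/s².
v = v₀ + at = 53.0 + (0)(10) = 53.0 m/s
Δx = v₀t + ½at² = 53.0·10 + 0.5·0·10² = 530 m
Total time = 1.50 + 14.2 + 7.00 + 10.0 = 32.7 s

32.7 s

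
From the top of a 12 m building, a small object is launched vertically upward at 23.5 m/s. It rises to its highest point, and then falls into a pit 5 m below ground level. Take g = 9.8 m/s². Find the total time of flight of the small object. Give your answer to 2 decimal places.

Phase 1 (rising): v₀ = 23.5 m/s, a = -9.8 m/s².
v = v₀ + at → t = (0 − 23.5) / -9.8 = 2.40 s
v² = v₀² + 2aΔx → Δx = (0² − 23.5²)/(2·-9.8) = 28.2 m

Phase 2 (falling): v₀ = 0 m/s, a = -9.8 m/s².
Falls 45.2 m from rest: t = √(2·45.2/9.8) = 3.04 s; v = g·t = 29.8 m/s.
Total time = 2.40 + 3.04 = 5.43 s

5.43 s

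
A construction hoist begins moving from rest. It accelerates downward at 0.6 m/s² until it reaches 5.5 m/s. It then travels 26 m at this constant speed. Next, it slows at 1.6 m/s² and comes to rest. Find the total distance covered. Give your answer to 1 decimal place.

Phase 1 (accelerating): v₀ = 0 m/s, a = 0.6 m/s².
v = v₀ + at → t = (5.5 − 0) / 0.6 = 9.17 s
v² = v₀² + 2aΔx → Δx = (5.5² − 0²)/(2·0.6) = 25.2 m

Phase 2 (constant speed): v₀ = 5.50 m/s, a = 0 m/s².
Constant speed: t = d/v = 26/5.50 = 4.73 s

Phase 3 (decelerating): v₀ = 5.50 m/s, a = -1.6 m/s².
v = v₀ + at → t = (0 − 5.50) / -1.6 = 3.44 s
v² = v₀² + 2aΔx → Δx = (0² − 5.50²)/(2·-1.6) = 9.45 m
Total distance = 25.2 + 26.0 + 9.45 = 60.7 m

60.7 m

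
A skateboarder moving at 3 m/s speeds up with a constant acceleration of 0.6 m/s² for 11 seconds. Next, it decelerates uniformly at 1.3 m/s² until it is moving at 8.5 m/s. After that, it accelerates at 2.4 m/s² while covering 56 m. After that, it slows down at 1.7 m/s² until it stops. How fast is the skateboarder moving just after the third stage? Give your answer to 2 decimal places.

Phase 1 (accelerating): v₀ = 3.00 m/s, a = 0.6 m/s².
v = v₀ + at = 3.00 + (0.6)(11) = 9.60 m/s
Δx = v₀t + ½at² = 3.00·11 + 0.5·0.6·11² = 69.3 m

Phase 2 (decelerating): v₀ = 9.60 m/s, a = -1.3 m/s².
v = v₀ + at → t = (8.5 − 9.60) / -1.3 = 0.846 s
v² = v₀² + 2aΔx → Δx = (8.5² − 9.60²)/(2·-1.3) = 7.66 m

Phase 3 (accelerating): v₀ = 8.50 m/s, a = 2.4 m/s².
v² = v₀² + 2aΔx = 8.50² + 2·2.4·56 = 341 → v = 18.5 m/s
t = (v − v₀)/a = (18.5 − 8.50)/2.4 = 4.15 s
Speed at end of phase 3 = 18.5 m/s

18.47 m/s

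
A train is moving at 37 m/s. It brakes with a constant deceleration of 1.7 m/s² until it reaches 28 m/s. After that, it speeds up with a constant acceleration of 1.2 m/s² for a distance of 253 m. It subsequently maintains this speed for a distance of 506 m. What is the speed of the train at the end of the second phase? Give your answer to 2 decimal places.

Phase 1 (decelerating): v₀ = 37.0 m/s, a = -1.7 m/s².
v = v₀ + at → t = (28 − 37.0) / -1.7 = 5.29 s
v² = v₀² + 2aΔx → Δx = (28² − 37.0²)/(2·-1.7) = 172 m

Phase 2 (accelerating): v₀ = 28.0 m/s, a = 1.2 m/s².
v² = v₀² + 2aΔx = 28.0² + 2·1.2·253 = 1390 → v = 37.3 m/s
t = (v − v₀)/a = (37.3 − 28.0)/1.2 = 7.75 s
Speed at end of phase 2 = 37.3 m/s

37.30 m/s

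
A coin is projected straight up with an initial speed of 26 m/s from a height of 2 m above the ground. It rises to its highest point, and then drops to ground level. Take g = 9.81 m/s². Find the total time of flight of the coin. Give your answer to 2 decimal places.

5.38 s

Phase 1 (rising): v₀ = 26.0 m/s, a = -9.81 m/s².
v = v₀ + at → t = (0 − 26.0) / -9.81 = 2.65 s
v² = v₀² + 2aΔx → Δx = (0² − 26.0²)/(2·-9.81) = 34.5 m

Phase 2 (falling): v₀ = 0 m/s, a = -9.81 m/s².
Falls 36.5 m from rest: t = √(2·36.5/9.81) = 2.73 s; v = g·t = 26.7 m/s.
Total time = 2.65 + 2.73 = 5.38 s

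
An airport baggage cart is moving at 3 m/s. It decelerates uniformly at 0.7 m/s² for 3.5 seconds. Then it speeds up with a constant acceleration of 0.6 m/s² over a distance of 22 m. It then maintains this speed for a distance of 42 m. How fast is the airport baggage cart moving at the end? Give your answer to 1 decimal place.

5.2 m/s

Phase 1 (decelerating): v₀ = 3.00 m/s, a = -0.7 m/s².
v = v₀ + at = 3.00 + (-0.7)(3.5) = 0.550 m/s
Δx = v₀t + ½at² = 3.00·3.5 + 0.5·-0.7·3.5² = 6.21 m

Phase 2 (accelerating): v₀ = 0.550 m/s, a = 0.6 m/s².
v² = v₀² + 2aΔx = 0.550² + 2·0.6·22 = 26.7 → v = 5.17 m/s
t = (v − v₀)/a = (5.17 − 0.550)/0.6 = 7.70 s

Phase 3 (constant speed): v₀ = 5.17 m/s, a = 0 m/s².
Constant speed: t = d/v = 42/5.17 = 8.13 s
Final speed = 5.17 m/s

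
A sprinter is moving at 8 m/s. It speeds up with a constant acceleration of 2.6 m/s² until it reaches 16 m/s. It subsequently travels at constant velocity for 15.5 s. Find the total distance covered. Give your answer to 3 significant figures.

285 m

Phase 1 (accelerating): v₀ = 8.00 m/s, a = 2.6 m/s².
v = v₀ + at → t = (16 − 8.00) / 2.6 = 3.08 s
v² = v₀² + 2aΔx → Δx = (16² − 8.00²)/(2·2.6) = 36.9 m

Phase 2 (constant speed): v₀ = 16.0 m/s, a = 0 m/s².
v = v₀ + at = 16.0 + (0)(15.5) = 16.0 m/s
Δx = v₀t + ½at² = 16.0·15.5 + 0.5·0·15.5² = 248 m
Total distance = 36.9 + 248 = 285 m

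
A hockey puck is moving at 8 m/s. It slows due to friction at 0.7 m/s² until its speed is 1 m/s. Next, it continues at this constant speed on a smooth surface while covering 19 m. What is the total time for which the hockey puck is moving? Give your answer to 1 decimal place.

Phase 1 (decelerating): v₀ = 8.00 m/s, a = -0.7 m/s².
v = v₀ + at → t = (1 − 8.00) / -0.7 = 10.0 s
v² = v₀² + 2aΔx → Δx = (1² − 8.00²)/(2·-0.7) = 45.0 m

Phase 2 (constant speed): v₀ = 1.00 m/s, a = 0 m/s².
Constant speed: t = d/v = 19/1.00 = 19.0 s
Total time = 10.0 + 19.0 = 29.0 s

29.0 s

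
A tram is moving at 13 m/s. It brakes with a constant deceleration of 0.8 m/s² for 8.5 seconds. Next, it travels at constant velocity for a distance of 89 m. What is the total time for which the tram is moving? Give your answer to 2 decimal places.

Phase 1 (decelerating): v₀ = 13.0 m/s, a = -0.8 m/s².
v = v₀ + at = 13.0 + (-0.8)(8.5) = 6.20 m/s
Δx = v₀t + ½at² = 13.0·8.5 + 0.5·-0.8·8.5² = 81.6 m

Phase 2 (constant speed): v₀ = 6.20 m/s, a = 0 m/s².
Constant speed: t = d/v = 89/6.20 = 14.4 s
Total time = 8.50 + 14.4 = 22.9 s

22.85 s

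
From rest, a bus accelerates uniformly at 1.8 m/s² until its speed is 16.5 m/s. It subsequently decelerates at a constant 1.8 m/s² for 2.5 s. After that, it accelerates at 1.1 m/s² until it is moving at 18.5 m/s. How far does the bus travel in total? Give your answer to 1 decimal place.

Phase 1 (accelerating): v₀ = 0 m/s, a = 1.8 m/s².
v = v₀ + at → t = (16.5 − 0) / 1.8 = 9.17 s
v² = v₀² + 2aΔx → Δx = (16.5² − 0²)/(2·1.8) = 75.6 m

Phase 2 (decelerating): v₀ = 16.5 m/s, a = -1.8 m/s².
v = v₀ + at = 16.5 + (-1.8)(2.5) = 12.0 m/s
Δx = v₀t + ½at² = 16.5·2.5 + 0.5·-1.8·2.5² = 35.6 m

Phase 3 (accelerating): v₀ = 12.0 m/s, a = 1.1 m/s².
v = v₀ + at → t = (18.5 − 12.0) / 1.1 = 5.91 s
v² = v₀² + 2aΔx → Δx = (18.5² − 12.0²)/(2·1.1) = 90.1 m
Total distance = 75.6 + 35.6 + 90.1 = 201 m

201.4 m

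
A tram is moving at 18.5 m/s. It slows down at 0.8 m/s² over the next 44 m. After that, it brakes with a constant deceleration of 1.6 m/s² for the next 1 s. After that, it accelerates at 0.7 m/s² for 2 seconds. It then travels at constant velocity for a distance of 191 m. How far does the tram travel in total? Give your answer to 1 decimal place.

281.9 m

Phase 1 (decelerating): v₀ = 18.5 m/s, a = -0.8 m/s².
v² = v₀² + 2aΔx = 18.5² + 2·-0.8·44 = 272 → v = 16.5 m/s
t = (v − v₀)/a = (16.5 − 18.5)/-0.8 = 2.52 s

Phase 2 (decelerating): v₀ = 16.5 m/s, a = -1.6 m/s².
v = v₀ + at = 16.5 + (-1.6)(1) = 14.9 m/s
Δx = v₀t + ½at² = 16.5·1 + 0.5·-1.6·1² = 15.7 m

Phase 3 (accelerating): v₀ = 14.9 m/s, a = 0.7 m/s².
v = v₀ + at = 14.9 + (0.7)(2) = 16.3 m/s
Δx = v₀t + ½at² = 14.9·2 + 0.5·0.7·2² = 31.2 m

Phase 4 (constant speed): v₀ = 16.3 m/s, a = 0 m/s².
Constant speed: t = d/v = 191/16.3 = 11.7 s
Total distance = 44.0 + 15.7 + 31.2 + 191 = 282 m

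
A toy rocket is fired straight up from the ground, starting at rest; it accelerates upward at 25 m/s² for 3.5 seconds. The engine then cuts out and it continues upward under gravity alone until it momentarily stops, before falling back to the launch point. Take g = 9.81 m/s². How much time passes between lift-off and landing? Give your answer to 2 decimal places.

22.94 s

Phase 1 (powered ascent): v₀ = 0 m/s, a = 25 m/s².
v = v₀ + at = 0 + (25)(3.5) = 87.5 m/s
Δx = v₀t + ½at² = 0·3.5 + 0.5·25·3.5² = 153 m

Phase 2 (coasting upward): v₀ = 87.5 m/s, a = -9.81 m/s².
v = v₀ + at → t = (0 − 87.5) / -9.81 = 8.92 s
v² = v₀² + 2aΔx → Δx = (0² − 87.5²)/(2·-9.81) = 390 m

Phase 3 (free fall): v₀ = 0 m/s, a = -9.81 m/s².
Falls 543 m from rest: t = √(2·543/9.81) = 10.5 s; v = g·t = 103 m/s.
Total time = 3.50 + 8.92 + 10.5 = 22.9 s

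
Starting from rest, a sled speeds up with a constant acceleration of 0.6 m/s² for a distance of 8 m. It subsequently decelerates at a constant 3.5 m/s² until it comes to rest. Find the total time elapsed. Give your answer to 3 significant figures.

Phase 1 (accelerating): v₀ = 0 m/s, a = 0.6 m/s².
v² = v₀² + 2aΔx = 0² + 2·0.6·8 = 9.60 → v = 3.10 m/s
t = (v − v₀)/a = (3.10 − 0)/0.6 = 5.16 s

Phase 2 (decelerating): v₀ = 3.10 m/s, a = -3.5 m/s².
v = v₀ + at → t = (0 − 3.10) / -3.5 = 0.885 s
v² = v₀² + 2aΔx → Δx = (0² − 3.10²)/(2·-3.5) = 1.37 m
Total time = 5.16 + 0.885 = 6.05 s

6.05 s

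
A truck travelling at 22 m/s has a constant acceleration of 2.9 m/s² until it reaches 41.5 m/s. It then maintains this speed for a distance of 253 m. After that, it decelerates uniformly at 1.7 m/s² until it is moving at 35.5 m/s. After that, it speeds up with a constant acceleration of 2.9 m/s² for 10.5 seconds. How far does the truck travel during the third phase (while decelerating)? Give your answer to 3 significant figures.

136 m

Phase 1 (accelerating): v₀ = 22.0 m/s, a = 2.9 m/s².
v = v₀ + at → t = (41.5 − 22.0) / 2.9 = 6.72 s
v² = v₀² + 2aΔx → Δx = (41.5² − 22.0²)/(2·2.9) = 213 m

Phase 2 (constant speed): v₀ = 41.5 m/s, a = 0 m/s².
Constant speed: t = d/v = 253/41.5 = 6.10 s

Phase 3 (decelerating): v₀ = 41.5 m/s, a = -1.7 m/s².
v = v₀ + at → t = (35.5 − 41.5) / -1.7 = 3.53 s
v² = v₀² + 2aΔx → Δx = (35.5² − 41.5²)/(2·-1.7) = 136 m
Distance in phase 3 = 136 m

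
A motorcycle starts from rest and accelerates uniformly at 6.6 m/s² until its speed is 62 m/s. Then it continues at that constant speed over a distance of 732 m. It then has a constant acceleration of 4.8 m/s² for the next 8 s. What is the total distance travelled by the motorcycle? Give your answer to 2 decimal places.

Phase 1 (accelerating): v₀ = 0 m/s, a = 6.6 m/s².
v = v₀ + at → t = (62 − 0) / 6.6 = 9.39 s
v² = v₀² + 2aΔx → Δx = (62² − 0²)/(2·6.6) = 291 m

Phase 2 (constant speed): v₀ = 62.0 m/s, a = 0 m/s².
Constant speed: t = d/v = 732/62.0 = 11.8 s

Phase 3 (accelerating): v₀ = 62.0 m/s, a = 4.8 m/s².
v = v₀ + at = 62.0 + (4.8)(8) = 100 m/s
Δx = v₀t + ½at² = 62.0·8 + 0.5·4.8·8² = 650 m
Total distance = 291 + 732 + 650 = 1670 m

1672.81 m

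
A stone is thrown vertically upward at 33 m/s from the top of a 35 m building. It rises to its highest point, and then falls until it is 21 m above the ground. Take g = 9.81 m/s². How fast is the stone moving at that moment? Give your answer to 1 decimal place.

Phase 1 (rising): v₀ = 33.0 m/s, a = -9.81 m/s².
v = v₀ + at → t = (0 − 33.0) / -9.81 = 3.36 s
v² = v₀² + 2aΔx → Δx = (0² − 33.0²)/(2·-9.81) = 55.5 m

Phase 2 (falling): v₀ = 0 m/s, a = -9.81 m/s².
Falls 69.5 m from rest: t = √(2·69.5/9.81) = 3.76 s; v = g·t = 36.9 m/s.
Final speed = 36.9 m/s

36.9 m/s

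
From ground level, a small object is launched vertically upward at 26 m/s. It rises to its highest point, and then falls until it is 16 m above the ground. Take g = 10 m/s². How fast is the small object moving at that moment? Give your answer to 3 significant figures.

18.9 m/s

Phase 1 (rising): v₀ = 26.0 m/s, a = -10 m/s².
v = v₀ + at → t = (0 − 26.0) / -10 = 2.60 s
v² = v₀² + 2aΔx → Δx = (0² − 26.0²)/(2·-10) = 33.8 m

Phase 2 (falling): v₀ = 0 m/s, a = -10 m/s².
Falls 17.8 m from rest: t = √(2·17.8/10) = 1.89 s; v = g·t = 18.9 m/s.
Final speed = 18.9 m/s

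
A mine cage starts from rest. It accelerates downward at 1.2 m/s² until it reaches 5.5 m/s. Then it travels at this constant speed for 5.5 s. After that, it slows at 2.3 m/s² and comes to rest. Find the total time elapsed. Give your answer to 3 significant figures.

Phase 1 (accelerating): v₀ = 0 m/s, a = 1.2 m/s².
v = v₀ + at → t = (5.5 − 0) / 1.2 = 4.58 s
v² = v₀² + 2aΔx → Δx = (5.5² − 0²)/(2·1.2) = 12.6 m

Phase 2 (constant speed): v₀ = 5.50 m/s, a = 0 m/s².
v = v₀ + at = 5.50 + (0)(5.5) = 5.50 m/s
Δx = v₀t + ½at² = 5.50·5.5 + 0.5·0·5.5² = 30.2 m

Phase 3 (decelerating): v₀ = 5.50 m/s, a = -2.3 m/s².
v = v₀ + at → t = (0 − 5.50) / -2.3 = 2.39 s
v² = v₀² + 2aΔx → Δx = (0² − 5.50²)/(2·-2.3) = 6.58 m
Total time = 4.58 + 5.50 + 2.39 = 12.5 s

12.5 s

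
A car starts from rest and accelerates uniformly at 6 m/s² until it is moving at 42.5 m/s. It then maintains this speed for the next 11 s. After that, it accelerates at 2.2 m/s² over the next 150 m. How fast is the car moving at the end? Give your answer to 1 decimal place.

Phase 1 (accelerating): v₀ = 0 m/s, a = 6 m/s².
v = v₀ + at → t = (42.5 − 0) / 6 = 7.08 s
v² = v₀² + 2aΔx → Δx = (42.5² − 0²)/(2·6) = 151 m

Phase 2 (constant speed): v₀ = 42.5 m/s, a = 0 m/s².
v = v₀ + at = 42.5 + (0)(11) = 42.5 m/s
Δx = v₀t + ½at² = 42.5·11 + 0.5·0·11² = 468 m

Phase 3 (accelerating): v₀ = 42.5 m/s, a = 2.2 m/s².
v² = v₀² + 2aΔx = 42.5² + 2·2.2·150 = 2470 → v = 49.7 m/s
t = (v − v₀)/a = (49.7 − 42.5)/2.2 = 3.26 s
Final speed = 49.7 m/s

49.7 m/s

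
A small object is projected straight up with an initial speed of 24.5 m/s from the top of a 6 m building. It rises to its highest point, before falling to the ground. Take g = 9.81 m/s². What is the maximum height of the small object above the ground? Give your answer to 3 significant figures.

Phase 1 (rising): v₀ = 24.5 m/s, a = -9.81 m/s².
v = v₀ + at → t = (0 − 24.5) / -9.81 = 2.50 s
v² = v₀² + 2aΔx → Δx = (0² − 24.5²)/(2·-9.81) = 30.6 m
Maximum height = 6 + 30.6 = 36.6 m

36.6 m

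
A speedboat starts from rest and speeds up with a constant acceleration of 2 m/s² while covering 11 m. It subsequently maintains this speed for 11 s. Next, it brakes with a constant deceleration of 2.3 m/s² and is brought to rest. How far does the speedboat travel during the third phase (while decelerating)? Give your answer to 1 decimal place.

9.6 m

Phase 1 (accelerating): v₀ = 0 m/s, a = 2 m/s².
v² = v₀² + 2aΔx = 0² + 2·2·11 = 44.0 → v = 6.63 m/s
t = (v − v₀)/a = (6.63 − 0)/2 = 3.32 s

Phase 2 (constant speed): v₀ = 6.63 m/s, a = 0 m/s².
v = v₀ + at = 6.63 + (0)(11) = 6.63 m/s
Δx = v₀t + ½at² = 6.63·11 + 0.5·0·11² = 73.0 m

Phase 3 (decelerating): v₀ = 6.63 m/s, a = -2.3 m/s².
v = v₀ + at → t = (0 − 6.63) / -2.3 = 2.88 s
v² = v₀² + 2aΔx → Δx = (0² − 6.63²)/(2·-2.3) = 9.57 m
Distance in phase 3 = 9.57 m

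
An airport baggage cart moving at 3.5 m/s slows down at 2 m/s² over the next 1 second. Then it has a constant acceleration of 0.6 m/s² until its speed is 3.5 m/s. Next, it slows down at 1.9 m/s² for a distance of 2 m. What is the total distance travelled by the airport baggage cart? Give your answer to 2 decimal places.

Phase 1 (decelerating): v₀ = 3.50 m/s, a = -2 m/s².
v = v₀ + at = 3.50 + (-2)(1) = 1.50 m/s
Δx = v₀t + ½at² = 3.50·1 + 0.5·-2·1² = 2.50 m

Phase 2 (accelerating): v₀ = 1.50 m/s, a = 0.6 m/s².
v = v₀ + at → t = (3.5 − 1.50) / 0.6 = 3.33 s
v² = v₀² + 2aΔx → Δx = (3.5² − 1.50²)/(2·0.6) = 8.33 m

Phase 3 (decelerating): v₀ = 3.50 m/s, a = -1.9 m/s².
v² = v₀² + 2aΔx = 3.50² + 2·-1.9·2 = 4.65 → v = 2.16 m/s
t = (v − v₀)/a = (2.16 − 3.50)/-1.9 = 0.707 s
Total distance = 2.50 + 8.33 + 2.00 = 12.8 m

12.83 m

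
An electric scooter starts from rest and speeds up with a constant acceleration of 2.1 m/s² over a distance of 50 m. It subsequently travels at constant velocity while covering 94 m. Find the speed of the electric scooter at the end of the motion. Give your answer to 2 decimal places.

14.49 m/s

Phase 1 (accelerating): v₀ = 0 m/s, a = 2.1 m/s².
v² = v₀² + 2aΔx = 0² + 2·2.1·50 = 210 → v = 14.5 m/s
t = (v − v₀)/a = (14.5 − 0)/2.1 = 6.90 s

Phase 2 (constant speed): v₀ = 14.5 m/s, a = 0 m/s².
Constant speed: t = d/v = 94/14.5 = 6.49 s
Final speed = 14.5 m/s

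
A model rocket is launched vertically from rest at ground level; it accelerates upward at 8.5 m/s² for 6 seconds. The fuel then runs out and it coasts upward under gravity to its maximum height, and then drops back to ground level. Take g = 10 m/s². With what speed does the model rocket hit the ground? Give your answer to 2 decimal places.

Phase 1 (powered ascent): v₀ = 0 m/s, a = 8.5 m/s².
v = v₀ + at = 0 + (8.5)(6) = 51.0 m/s
Δx = v₀t + ½at² = 0·6 + 0.5·8.5·6² = 153 m

Phase 2 (coasting upward): v₀ = 51.0 m/s, a = -10 m/s².
v = v₀ + at → t = (0 − 51.0) / -10 = 5.10 s
v² = v₀² + 2aΔx → Δx = (0² − 51.0²)/(2·-10) = 130 m

Phase 3 (free fall): v₀ = 0 m/s, a = -10 m/s².
Falls 283 m from rest: t = √(2·283/10) = 7.52 s; v = g·t = 75.2 m/s.
Impact speed = 75.2 m/s

75.24 m/s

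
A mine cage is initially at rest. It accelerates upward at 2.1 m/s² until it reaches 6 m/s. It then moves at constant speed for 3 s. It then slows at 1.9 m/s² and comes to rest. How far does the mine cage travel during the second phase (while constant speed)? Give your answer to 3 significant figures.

Phase 1 (accelerating): v₀ = 0 m/s, a = 2.1 m/s².
v = v₀ + at → t = (6 − 0) / 2.1 = 2.86 s
v² = v₀² + 2aΔx → Δx = (6² − 0²)/(2·2.1) = 8.57 m

Phase 2 (constant speed): v₀ = 6.00 m/s, a = 0 m/s².
v = v₀ + at = 6.00 + (0)(3) = 6.00 m/s
Δx = v₀t + ½at² = 6.00·3 + 0.5·0·3² = 18.0 m
Distance in phase 2 = 18.0 m

18.0 m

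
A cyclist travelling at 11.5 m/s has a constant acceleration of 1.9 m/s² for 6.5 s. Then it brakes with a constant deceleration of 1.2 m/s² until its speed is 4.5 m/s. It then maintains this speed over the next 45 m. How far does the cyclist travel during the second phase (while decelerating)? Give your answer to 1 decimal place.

Phase 1 (accelerating): v₀ = 11.5 m/s, a = 1.9 m/s².
v = v₀ + at = 11.5 + (1.9)(6.5) = 23.9 m/s
Δx = v₀t + ½at² = 11.5·6.5 + 0.5·1.9·6.5² = 115 m

Phase 2 (decelerating): v₀ = 23.9 m/s, a = -1.2 m/s².
v = v₀ + at → t = (4.5 − 23.9) / -1.2 = 16.1 s
v² = v₀² + 2aΔx → Δx = (4.5² − 23.9²)/(2·-1.2) = 229 m
Distance in phase 2 = 229 m

228.6 m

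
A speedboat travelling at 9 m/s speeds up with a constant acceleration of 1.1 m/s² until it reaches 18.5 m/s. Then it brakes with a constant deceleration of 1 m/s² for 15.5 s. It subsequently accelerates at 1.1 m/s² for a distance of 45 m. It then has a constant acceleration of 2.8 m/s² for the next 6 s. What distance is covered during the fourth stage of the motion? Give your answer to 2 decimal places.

112.75 m

Phase 1 (accelerating): v₀ = 9.00 m/s, a = 1.1 m/s².
v = v₀ + at → t = (18.5 − 9.00) / 1.1 = 8.64 s
v² = v₀² + 2aΔx → Δx = (18.5² − 9.00²)/(2·1.1) = 119 m

Phase 2 (decelerating): v₀ = 18.5 m/s, a = -1 m/s².
v = v₀ + at = 18.5 + (-1)(15.5) = 3.00 m/s
Δx = v₀t + ½at² = 18.5·15.5 + 0.5·-1·15.5² = 167 m

Phase 3 (accelerating): v₀ = 3.00 m/s, a = 1.1 m/s².
v² = v₀² + 2aΔx = 3.00² + 2·1.1·45 = 108 → v = 10.4 m/s
t = (v − v₀)/a = (10.4 − 3.00)/1.1 = 6.72 s

Phase 4 (accelerating): v₀ = 10.4 m/s, a = 2.8 m/s².
v = v₀ + at = 10.4 + (2.8)(6) = 27.2 m/s
Δx = v₀t + ½at² = 10.4·6 + 0.5·2.8·6² = 113 m
Distance in phase 4 = 113 m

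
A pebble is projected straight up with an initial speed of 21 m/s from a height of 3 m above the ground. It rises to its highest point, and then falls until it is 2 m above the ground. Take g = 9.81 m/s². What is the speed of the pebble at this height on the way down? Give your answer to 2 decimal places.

Phase 1 (rising): v₀ = 21.0 m/s, a = -9.81 m/s².
v = v₀ + at → t = (0 − 21.0) / -9.81 = 2.14 s
v² = v₀² + 2aΔx → Δx = (0² − 21.0²)/(2·-9.81) = 22.5 m

Phase 2 (falling): v₀ = 0 m/s, a = -9.81 m/s².
Falls 23.5 m from rest: t = √(2·23.5/9.81) = 2.19 s; v = g·t = 21.5 m/s.
Final speed = 21.5 m/s

21.46 m/s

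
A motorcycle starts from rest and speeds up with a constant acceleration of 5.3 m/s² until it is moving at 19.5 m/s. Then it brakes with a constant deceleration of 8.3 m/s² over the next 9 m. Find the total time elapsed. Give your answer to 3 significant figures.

Phase 1 (accelerating): v₀ = 0 m/s, a = 5.3 m/s².
v = v₀ + at → t = (19.5 − 0) / 5.3 = 3.68 s
v² = v₀² + 2aΔx → Δx = (19.5² − 0²)/(2·5.3) = 35.9 m

Phase 2 (decelerating): v₀ = 19.5 m/s, a = -8.3 m/s².
v² = v₀² + 2aΔx = 19.5² + 2·-8.3·9 = 231 → v = 15.2 m/s
t = (v − v₀)/a = (15.2 − 19.5)/-8.3 = 0.519 s
Total time = 3.68 + 0.519 = 4.20 s

4.20 s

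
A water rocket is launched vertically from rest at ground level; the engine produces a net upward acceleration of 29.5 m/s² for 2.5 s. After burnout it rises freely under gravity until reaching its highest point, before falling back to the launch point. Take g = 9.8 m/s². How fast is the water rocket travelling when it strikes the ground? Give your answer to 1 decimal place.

85.1 m/s

Phase 1 (powered ascent): v₀ = 0 m/s, a = 29.5 m/s².
v = v₀ + at = 0 + (29.5)(2.5) = 73.8 m/s
Δx = v₀t + ½at² = 0·2.5 + 0.5·29.5·2.5² = 92.2 m

Phase 2 (coasting upward): v₀ = 73.8 m/s, a = -9.8 m/s².
v = v₀ + at → t = (0 − 73.8) / -9.8 = 7.53 s
v² = v₀² + 2aΔx → Δx = (0² − 73.8²)/(2·-9.8) = 278 m

Phase 3 (free fall): v₀ = 0 m/s, a = -9.8 m/s².
Falls 370 m from rest: t = √(2·370/9.8) = 8.69 s; v = g·t = 85.1 m/s.
Impact speed = 85.1 m/s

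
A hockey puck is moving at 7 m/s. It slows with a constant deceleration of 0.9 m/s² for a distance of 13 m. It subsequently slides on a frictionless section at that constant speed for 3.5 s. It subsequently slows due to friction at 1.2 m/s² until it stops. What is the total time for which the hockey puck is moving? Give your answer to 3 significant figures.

9.87 s

Phase 1 (decelerating): v₀ = 7.00 m/s, a = -0.9 m/s².
v² = v₀² + 2aΔx = 7.00² + 2·-0.9·13 = 25.6 → v = 5.06 m/s
t = (v − v₀)/a = (5.06 − 7.00)/-0.9 = 2.16 s

Phase 2 (constant speed): v₀ = 5.06 m/s, a = 0 m/s².
v = v₀ + at = 5.06 + (0)(3.5) = 5.06 m/s
Δx = v₀t + ½at² = 5.06·3.5 + 0.5·0·3.5² = 17.7 m

Phase 3 (decelerating): v₀ = 5.06 m/s, a = -1.2 m/s².
v = v₀ + at → t = (0 − 5.06) / -1.2 = 4.22 s
v² = v₀² + 2aΔx → Δx = (0² − 5.06²)/(2·-1.2) = 10.7 m
Total time = 2.16 + 3.50 + 4.22 = 9.87 s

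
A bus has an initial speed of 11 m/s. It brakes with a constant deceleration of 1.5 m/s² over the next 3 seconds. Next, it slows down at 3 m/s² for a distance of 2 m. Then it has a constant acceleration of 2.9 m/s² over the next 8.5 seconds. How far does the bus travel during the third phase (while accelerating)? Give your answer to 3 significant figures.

Phase 1 (decelerating): v₀ = 11.0 m/s, a = -1.5 m/s².
v = v₀ + at = 11.0 + (-1.5)(3) = 6.50 m/s
Δx = v₀t + ½at² = 11.0·3 + 0.5·-1.5·3² = 26.2 m

Phase 2 (decelerating): v₀ = 6.50 m/s, a = -3 m/s².
v² = v₀² + 2aΔx = 6.50² + 2·-3·2 = 30.2 → v = 5.50 m/s
t = (v − v₀)/a = (5.50 − 6.50)/-3 = 0.333 s

Phase 3 (accelerating): v₀ = 5.50 m/s, a = 2.9 m/s².
v = v₀ + at = 5.50 + (2.9)(8.5) = 30.1 m/s
Δx = v₀t + ½at² = 5.50·8.5 + 0.5·2.9·8.5² = 152 m
Distance in phase 3 = 152 m

152 m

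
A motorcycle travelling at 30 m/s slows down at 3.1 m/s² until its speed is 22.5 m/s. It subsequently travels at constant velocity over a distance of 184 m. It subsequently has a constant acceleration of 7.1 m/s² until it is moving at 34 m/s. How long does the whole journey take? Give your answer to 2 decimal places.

12.22 s

Phase 1 (decelerating): v₀ = 30.0 m/s, a = -3.1 m/s².
v = v₀ + at → t = (22.5 − 30.0) / -3.1 = 2.42 s
v² = v₀² + 2aΔx → Δx = (22.5² − 30.0²)/(2·-3.1) = 63.5 m

Phase 2 (constant speed): v₀ = 22.5 m/s, a = 0 m/s².
Constant speed: t = d/v = 184/22.5 = 8.18 s

Phase 3 (accelerating): v₀ = 22.5 m/s, a = 7.1 m/s².
v = v₀ + at → t = (34 − 22.5) / 7.1 = 1.62 s
v² = v₀² + 2aΔx → Δx = (34² − 22.5²)/(2·7.1) = 45.8 m
Total time = 2.42 + 8.18 + 1.62 = 12.2 s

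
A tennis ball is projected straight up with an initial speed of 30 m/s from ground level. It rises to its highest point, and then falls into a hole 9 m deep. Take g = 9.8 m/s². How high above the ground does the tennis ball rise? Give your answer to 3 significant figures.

45.9 m

Phase 1 (rising): v₀ = 30.0 m/s, a = -9.8 m/s².
v = v₀ + at → t = (0 − 30.0) / -9.8 = 3.06 s
v² = v₀² + 2aΔx → Δx = (0² − 30.0²)/(2·-9.8) = 45.9 m
Maximum height = 45.9 m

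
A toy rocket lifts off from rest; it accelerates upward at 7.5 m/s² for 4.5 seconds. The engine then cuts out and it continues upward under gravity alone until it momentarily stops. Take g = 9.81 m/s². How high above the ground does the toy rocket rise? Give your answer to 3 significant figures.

Phase 1 (powered ascent): v₀ = 0 m/s, a = 7.5 m/s².
v = v₀ + at = 0 + (7.5)(4.5) = 33.8 m/s
Δx = v₀t + ½at² = 0·4.5 + 0.5·7.5·4.5² = 75.9 m

Phase 2 (coasting upward): v₀ = 33.8 m/s, a = -9.81 m/s².
v = v₀ + at → t = (0 − 33.8) / -9.81 = 3.44 s
v² = v₀² + 2aΔx → Δx = (0² − 33.8²)/(2·-9.81) = 58.1 m
Maximum height = 75.9 + 58.1 = 134 m

134 m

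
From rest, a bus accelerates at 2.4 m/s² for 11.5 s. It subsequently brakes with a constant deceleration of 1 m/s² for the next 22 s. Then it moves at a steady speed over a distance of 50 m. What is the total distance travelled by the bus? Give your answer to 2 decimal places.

573.90 m

Phase 1 (accelerating): v₀ = 0 m/s, a = 2.4 m/s².
v = v₀ + at = 0 + (2.4)(11.5) = 27.6 m/s
Δx = v₀t + ½at² = 0·11.5 + 0.5·2.4·11.5² = 159 m

Phase 2 (decelerating): v₀ = 27.6 m/s, a = -1 m/s².
v = v₀ + at = 27.6 + (-1)(22) = 5.60 m/s
Δx = v₀t + ½at² = 27.6·22 + 0.5·-1·22² = 365 m

Phase 3 (constant speed): v₀ = 5.60 m/s, a = 0 m/s².
Constant speed: t = d/v = 50/5.60 = 8.93 s
Total distance = 159 + 365 + 50.0 = 574 m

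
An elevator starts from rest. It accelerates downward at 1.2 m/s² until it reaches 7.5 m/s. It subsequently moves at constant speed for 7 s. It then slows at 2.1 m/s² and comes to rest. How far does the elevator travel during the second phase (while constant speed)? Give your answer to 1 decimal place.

Phase 1 (accelerating): v₀ = 0 m/s, a = 1.2 m/s².
v = v₀ + at → t = (7.5 − 0) / 1.2 = 6.25 s
v² = v₀² + 2aΔx → Δx = (7.5² − 0²)/(2·1.2) = 23.4 m

Phase 2 (constant speed): v₀ = 7.50 m/s, a = 0 m/s².
v = v₀ + at = 7.50 + (0)(7) = 7.50 m/s
Δx = v₀t + ½at² = 7.50·7 + 0.5·0·7² = 52.5 m
Distance in phase 2 = 52.5 m

52.5 m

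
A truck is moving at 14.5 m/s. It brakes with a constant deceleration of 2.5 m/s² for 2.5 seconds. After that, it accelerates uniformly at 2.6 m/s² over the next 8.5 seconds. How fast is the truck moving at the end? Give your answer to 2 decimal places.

Phase 1 (decelerating): v₀ = 14.5 m/s, a = -2.5 m/s².
v = v₀ + at = 14.5 + (-2.5)(2.5) = 8.25 m/s
Δx = v₀t + ½at² = 14.5·2.5 + 0.5·-2.5·2.5² = 28.4 m

Phase 2 (accelerating): v₀ = 8.25 m/s, a = 2.6 m/s².
v = v₀ + at = 8.25 + (2.6)(8.5) = 30.4 m/s
Δx = v₀t + ½at² = 8.25·8.5 + 0.5·2.6·8.5² = 164 m
Final speed = 30.4 m/s

30.35 m/s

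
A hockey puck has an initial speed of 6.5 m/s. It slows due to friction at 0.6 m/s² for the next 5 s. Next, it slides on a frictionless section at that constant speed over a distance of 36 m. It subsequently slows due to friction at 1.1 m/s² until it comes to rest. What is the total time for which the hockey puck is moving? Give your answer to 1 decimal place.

18.5 s

Phase 1 (decelerating): v₀ = 6.50 m/s, a = -0.6 m/s².
v = v₀ + at = 6.50 + (-0.6)(5) = 3.50 m/s
Δx = v₀t + ½at² = 6.50·5 + 0.5·-0.6·5² = 25.0 m

Phase 2 (constant speed): v₀ = 3.50 m/s, a = 0 m/s².
Constant speed: t = d/v = 36/3.50 = 10.3 s

Phase 3 (decelerating): v₀ = 3.50 m/s, a = -1.1 m/s².
v = v₀ + at → t = (0 − 3.50) / -1.1 = 3.18 s
v² = v₀² + 2aΔx → Δx = (0² − 3.50²)/(2·-1.1) = 5.57 m
Total time = 5.00 + 10.3 + 3.18 = 18.5 s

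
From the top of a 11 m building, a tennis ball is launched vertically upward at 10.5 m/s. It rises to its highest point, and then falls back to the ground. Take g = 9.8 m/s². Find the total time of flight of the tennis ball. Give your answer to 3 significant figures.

Phase 1 (rising): v₀ = 10.5 m/s, a = -9.8 m/s².
v = v₀ + at → t = (0 − 10.5) / -9.8 = 1.07 s
v² = v₀² + 2aΔx → Δx = (0² − 10.5²)/(2·-9.8) = 5.62 m

Phase 2 (falling): v₀ = 0 m/s, a = -9.8 m/s².
Falls 16.6 m from rest: t = √(2·16.6/9.8) = 1.84 s; v = g·t = 18.1 m/s.
Total time = 1.07 + 1.84 = 2.91 s

2.91 s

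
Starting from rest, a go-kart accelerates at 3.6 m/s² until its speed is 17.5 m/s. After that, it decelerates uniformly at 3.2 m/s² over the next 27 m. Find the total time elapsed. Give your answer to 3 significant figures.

6.72 s

Phase 1 (accelerating): v₀ = 0 m/s, a = 3.6 m/s².
v = v₀ + at → t = (17.5 − 0) / 3.6 = 4.86 s
v² = v₀² + 2aΔx → Δx = (17.5² − 0²)/(2·3.6) = 42.5 m

Phase 2 (decelerating): v₀ = 17.5 m/s, a = -3.2 m/s².
v² = v₀² + 2aΔx = 17.5² + 2·-3.2·27 = 133 → v = 11.6 m/s
t = (v − v₀)/a = (11.6 − 17.5)/-3.2 = 1.86 s
Total time = 4.86 + 1.86 = 6.72 s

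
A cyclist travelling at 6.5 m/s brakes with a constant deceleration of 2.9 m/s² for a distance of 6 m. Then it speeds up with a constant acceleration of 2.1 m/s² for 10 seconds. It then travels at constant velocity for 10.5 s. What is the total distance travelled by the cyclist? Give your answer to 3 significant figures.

Phase 1 (decelerating): v₀ = 6.50 m/s, a = -2.9 m/s².
v² = v₀² + 2aΔx = 6.50² + 2·-2.9·6 = 7.45 → v = 2.73 m/s
t = (v − v₀)/a = (2.73 − 6.50)/-2.9 = 1.30 s

Phase 2 (accelerating): v₀ = 2.73 m/s, a = 2.1 m/s².
v = v₀ + at = 2.73 + (2.1)(10) = 23.7 m/s
Δx = v₀t + ½at² = 2.73·10 + 0.5·2.1·10² = 132 m

Phase 3 (constant speed): v₀ = 23.7 m/s, a = 0 m/s².
v = v₀ + at = 23.7 + (0)(10.5) = 23.7 m/s
Δx = v₀t + ½at² = 23.7·10.5 + 0.5·0·10.5² = 249 m
Total distance = 6.00 + 132 + 249 = 387 m

387 m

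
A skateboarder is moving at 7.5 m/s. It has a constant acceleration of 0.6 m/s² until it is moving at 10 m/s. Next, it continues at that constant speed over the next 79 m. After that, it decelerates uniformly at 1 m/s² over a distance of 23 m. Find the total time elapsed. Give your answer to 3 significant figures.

Phase 1 (accelerating): v₀ = 7.50 m/s, a = 0.6 m/s².
v = v₀ + at → t = (10 − 7.50) / 0.6 = 4.17 s
v² = v₀² + 2aΔx → Δx = (10² − 7.50²)/(2·0.6) = 36.5 m

Phase 2 (constant speed): v₀ = 10.0 m/s, a = 0 m/s².
Constant speed: t = d/v = 79/10.0 = 7.90 s

Phase 3 (decelerating): v₀ = 10.0 m/s, a = -1 m/s².
v² = v₀² + 2aΔx = 10.0² + 2·-1·23 = 54.0 → v = 7.35 m/s
t = (v − v₀)/a = (7.35 − 10.0)/-1 = 2.65 s
Total time = 4.17 + 7.90 + 2.65 = 14.7 s

14.7 s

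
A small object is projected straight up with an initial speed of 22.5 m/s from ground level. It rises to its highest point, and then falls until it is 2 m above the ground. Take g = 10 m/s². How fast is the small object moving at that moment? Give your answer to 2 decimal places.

21.59 m/s

Phase 1 (rising): v₀ = 22.5 m/s, a = -10 m/s².
v = v₀ + at → t = (0 − 22.5) / -10 = 2.25 s
v² = v₀² + 2aΔx → Δx = (0² − 22.5²)/(2·-10) = 25.3 m

Phase 2 (falling): v₀ = 0 m/s, a = -10 m/s².
Falls 23.3 m from rest: t = √(2·23.3/10) = 2.16 s; v = g·t = 21.6 m/s.
Final speed = 21.6 m/s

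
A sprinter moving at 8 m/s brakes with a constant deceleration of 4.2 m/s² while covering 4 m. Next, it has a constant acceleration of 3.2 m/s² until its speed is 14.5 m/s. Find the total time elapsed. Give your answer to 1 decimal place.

Phase 1 (decelerating): v₀ = 8.00 m/s, a = -4.2 m/s².
v² = v₀² + 2aΔx = 8.00² + 2·-4.2·4 = 30.4 → v = 5.51 m/s
t = (v − v₀)/a = (5.51 − 8.00)/-4.2 = 0.592 s

Phase 2 (accelerating): v₀ = 5.51 m/s, a = 3.2 m/s².
v = v₀ + at → t = (14.5 − 5.51) / 3.2 = 2.81 s
v² = v₀² + 2aΔx → Δx = (14.5² − 5.51²)/(2·3.2) = 28.1 m
Total time = 0.592 + 2.81 = 3.40 s

3.4 s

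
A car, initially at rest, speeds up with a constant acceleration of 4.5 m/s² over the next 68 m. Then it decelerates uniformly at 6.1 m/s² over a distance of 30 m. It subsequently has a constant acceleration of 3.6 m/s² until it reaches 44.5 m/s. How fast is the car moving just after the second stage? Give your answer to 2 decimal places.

Phase 1 (accelerating): v₀ = 0 m/s, a = 4.5 m/s².
v² = v₀² + 2aΔx = 0² + 2·4.5·68 = 612 → v = 24.7 m/s
t = (v − v₀)/a = (24.7 − 0)/4.5 = 5.50 s

Phase 2 (decelerating): v₀ = 24.7 m/s, a = -6.1 m/s².
v² = v₀² + 2aΔx = 24.7² + 2·-6.1·30 = 246 → v = 15.7 m/s
t = (v − v₀)/a = (15.7 − 24.7)/-6.1 = 1.48 s
Speed at end of phase 2 = 15.7 m/s

15.68 m/s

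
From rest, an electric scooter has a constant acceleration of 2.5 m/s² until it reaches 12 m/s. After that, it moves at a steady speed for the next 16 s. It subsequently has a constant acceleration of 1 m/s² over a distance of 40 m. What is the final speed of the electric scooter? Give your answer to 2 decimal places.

14.97 m/s

Phase 1 (accelerating): v₀ = 0 m/s, a = 2.5 m/s².
v = v₀ + at → t = (12 − 0) / 2.5 = 4.80 s
v² = v₀² + 2aΔx → Δx = (12² − 0²)/(2·2.5) = 28.8 m

Phase 2 (constant speed): v₀ = 12.0 m/s, a = 0 m/s².
v = v₀ + at = 12.0 + (0)(16) = 12.0 m/s
Δx = v₀t + ½at² = 12.0·16 + 0.5·0·16² = 192 m

Phase 3 (accelerating): v₀ = 12.0 m/s, a = 1 m/s².
v² = v₀² + 2aΔx = 12.0² + 2·1·40 = 224 → v = 15.0 m/s
t = (v − v₀)/a = (15.0 − 12.0)/1 = 2.97 s
Final speed = 15.0 m/s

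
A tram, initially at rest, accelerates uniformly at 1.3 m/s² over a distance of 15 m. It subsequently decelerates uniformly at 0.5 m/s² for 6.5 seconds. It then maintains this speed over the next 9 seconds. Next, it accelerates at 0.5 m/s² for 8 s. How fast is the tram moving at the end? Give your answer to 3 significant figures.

Phase 1 (accelerating): v₀ = 0 m/s, a = 1.3 m/s².
v² = v₀² + 2aΔx = 0² + 2·1.3·15 = 39.0 → v = 6.24 m/s
t = (v − v₀)/a = (6.24 − 0)/1.3 = 4.80 s

Phase 2 (decelerating): v₀ = 6.24 m/s, a = -0.5 m/s².
v = v₀ + at = 6.24 + (-0.5)(6.5) = 2.99 m/s
Δx = v₀t + ½at² = 6.24·6.5 + 0.5·-0.5·6.5² = 30.0 m

Phase 3 (constant speed): v₀ = 2.99 m/s, a = 0 m/s².
v = v₀ + at = 2.99 + (0)(9) = 2.99 m/s
Δx = v₀t + ½at² = 2.99·9 + 0.5·0·9² = 27.0 m

Phase 4 (accelerating): v₀ = 2.99 m/s, a = 0.5 m/s².
v = v₀ + at = 2.99 + (0.5)(8) = 6.99 m/s
Δx = v₀t + ½at² = 2.99·8 + 0.5·0.5·8² = 40.0 m
Final speed = 6.99 m/s

6.99 m/s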